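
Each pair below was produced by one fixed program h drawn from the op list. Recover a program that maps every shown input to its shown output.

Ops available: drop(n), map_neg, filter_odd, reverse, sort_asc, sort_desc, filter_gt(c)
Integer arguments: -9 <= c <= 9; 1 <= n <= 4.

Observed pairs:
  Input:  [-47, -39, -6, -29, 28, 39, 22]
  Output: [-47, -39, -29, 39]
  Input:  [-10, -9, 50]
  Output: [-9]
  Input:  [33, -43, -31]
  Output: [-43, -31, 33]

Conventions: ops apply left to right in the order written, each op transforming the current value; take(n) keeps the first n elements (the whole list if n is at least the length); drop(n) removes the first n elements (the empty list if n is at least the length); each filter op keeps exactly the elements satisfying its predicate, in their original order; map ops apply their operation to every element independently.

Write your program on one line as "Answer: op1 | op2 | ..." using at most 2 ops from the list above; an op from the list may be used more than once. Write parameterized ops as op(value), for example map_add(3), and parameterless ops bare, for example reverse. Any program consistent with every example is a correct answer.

sort_asc | filter_odd

Check, running the answer program on each example:
  [-47, -39, -6, -29, 28, 39, 22] -> [-47, -39, -29, -6, 22, 28, 39] -> [-47, -39, -29, 39]
  [-10, -9, 50] -> [-10, -9, 50] -> [-9]
  [33, -43, -31] -> [-43, -31, 33] -> [-43, -31, 33]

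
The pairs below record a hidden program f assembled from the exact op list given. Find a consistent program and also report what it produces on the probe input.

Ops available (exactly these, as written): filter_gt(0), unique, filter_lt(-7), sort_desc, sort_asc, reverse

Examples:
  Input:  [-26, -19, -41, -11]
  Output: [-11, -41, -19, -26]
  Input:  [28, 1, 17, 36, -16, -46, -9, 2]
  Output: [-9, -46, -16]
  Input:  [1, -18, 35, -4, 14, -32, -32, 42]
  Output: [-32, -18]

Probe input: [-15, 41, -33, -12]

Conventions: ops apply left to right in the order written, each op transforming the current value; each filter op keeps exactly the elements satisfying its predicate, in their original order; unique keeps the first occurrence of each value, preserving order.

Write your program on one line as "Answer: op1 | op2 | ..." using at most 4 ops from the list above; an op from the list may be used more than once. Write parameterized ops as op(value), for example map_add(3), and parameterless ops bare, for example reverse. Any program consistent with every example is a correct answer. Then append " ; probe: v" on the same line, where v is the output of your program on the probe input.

reverse | unique | filter_lt(-7) ; probe: [-12, -33, -15]

Check, running the answer program on each example:
  [-26, -19, -41, -11] -> [-11, -41, -19, -26] -> [-11, -41, -19, -26] -> [-11, -41, -19, -26]
  [28, 1, 17, 36, -16, -46, -9, 2] -> [2, -9, -46, -16, 36, 17, 1, 28] -> [2, -9, -46, -16, 36, 17, 1, 28] -> [-9, -46, -16]
  [1, -18, 35, -4, 14, -32, -32, 42] -> [42, -32, -32, 14, -4, 35, -18, 1] -> [42, -32, 14, -4, 35, -18, 1] -> [-32, -18]
  probe: [-15, 41, -33, -12] -> [-12, -33, 41, -15] -> [-12, -33, 41, -15] -> [-12, -33, -15]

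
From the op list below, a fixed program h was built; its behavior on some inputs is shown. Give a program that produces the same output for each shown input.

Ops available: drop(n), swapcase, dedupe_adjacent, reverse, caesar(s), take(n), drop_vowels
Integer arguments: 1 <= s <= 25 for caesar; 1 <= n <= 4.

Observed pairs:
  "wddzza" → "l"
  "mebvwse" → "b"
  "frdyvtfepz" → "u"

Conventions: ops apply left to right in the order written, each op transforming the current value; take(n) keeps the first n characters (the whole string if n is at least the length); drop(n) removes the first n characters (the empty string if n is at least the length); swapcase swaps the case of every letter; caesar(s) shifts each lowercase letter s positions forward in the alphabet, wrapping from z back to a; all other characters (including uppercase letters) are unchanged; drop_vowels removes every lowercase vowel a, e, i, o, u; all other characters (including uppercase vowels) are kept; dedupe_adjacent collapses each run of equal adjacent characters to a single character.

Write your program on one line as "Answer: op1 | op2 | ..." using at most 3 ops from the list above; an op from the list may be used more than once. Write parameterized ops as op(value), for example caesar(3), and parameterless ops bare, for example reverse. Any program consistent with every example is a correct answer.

caesar(3) | take(1) | caesar(12)

Check, running the answer program on each example:
  "wddzza" -> "zggccd" -> "z" -> "l"
  "mebvwse" -> "pheyzvh" -> "p" -> "b"
  "frdyvtfepz" -> "iugbywihsc" -> "i" -> "u"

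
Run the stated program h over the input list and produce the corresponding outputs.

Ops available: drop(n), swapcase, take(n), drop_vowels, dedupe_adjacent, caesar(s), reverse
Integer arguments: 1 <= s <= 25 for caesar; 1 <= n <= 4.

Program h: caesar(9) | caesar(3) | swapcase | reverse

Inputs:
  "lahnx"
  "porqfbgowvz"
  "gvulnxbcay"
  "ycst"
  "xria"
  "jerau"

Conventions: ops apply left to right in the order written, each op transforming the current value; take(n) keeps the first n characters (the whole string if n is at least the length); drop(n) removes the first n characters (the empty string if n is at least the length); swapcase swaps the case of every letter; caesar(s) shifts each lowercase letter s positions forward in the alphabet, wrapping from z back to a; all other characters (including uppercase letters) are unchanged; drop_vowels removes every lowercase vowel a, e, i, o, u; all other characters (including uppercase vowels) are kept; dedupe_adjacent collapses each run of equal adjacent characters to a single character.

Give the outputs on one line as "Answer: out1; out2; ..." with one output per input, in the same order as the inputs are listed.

"JZTMX"; "LHIASNRCDAB"; "KMONJZXGHS"; "FEOK"; "MUDJ"; "GMDQV"

Execution, op by op:
  "lahnx" -> "ujqwg" -> "xmtzj" -> "XMTZJ" -> "JZTMX"
  "porqfbgowvz" -> "yxazokpxfei" -> "badcrnsaihl" -> "BADCRNSAIHL" -> "LHIASNRCDAB"
  "gvulnxbcay" -> "peduwgkljh" -> "shgxzjnomk" -> "SHGXZJNOMK" -> "KMONJZXGHS"
  "ycst" -> "hlbc" -> "koef" -> "KOEF" -> "FEOK"
  "xria" -> "garj" -> "jdum" -> "JDUM" -> "MUDJ"
  "jerau" -> "snajd" -> "vqdmg" -> "VQDMG" -> "GMDQV"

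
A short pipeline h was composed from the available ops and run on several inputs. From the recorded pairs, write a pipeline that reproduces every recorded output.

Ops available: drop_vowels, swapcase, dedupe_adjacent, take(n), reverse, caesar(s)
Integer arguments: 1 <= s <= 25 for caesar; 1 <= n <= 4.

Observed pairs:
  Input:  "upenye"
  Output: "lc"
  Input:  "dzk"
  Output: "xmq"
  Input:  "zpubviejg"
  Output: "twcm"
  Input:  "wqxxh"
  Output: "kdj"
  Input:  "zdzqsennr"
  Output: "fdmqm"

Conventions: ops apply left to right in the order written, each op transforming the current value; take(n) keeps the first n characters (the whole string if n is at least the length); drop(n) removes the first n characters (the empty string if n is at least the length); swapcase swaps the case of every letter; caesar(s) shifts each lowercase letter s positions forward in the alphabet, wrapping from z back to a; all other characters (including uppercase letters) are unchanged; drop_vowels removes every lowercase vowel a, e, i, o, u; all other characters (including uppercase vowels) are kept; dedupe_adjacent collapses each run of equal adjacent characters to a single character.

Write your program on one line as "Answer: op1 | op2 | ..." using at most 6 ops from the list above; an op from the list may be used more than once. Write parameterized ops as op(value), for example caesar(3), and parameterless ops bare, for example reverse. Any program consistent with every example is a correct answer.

drop_vowels | reverse | caesar(23) | caesar(16) | drop_vowels | dedupe_adjacent

Check, running the answer program on each example:
  "upenye" -> "pny" -> "ynp" -> "vkm" -> "lac" -> "lc" -> "lc"
  "dzk" -> "dzk" -> "kzd" -> "hwa" -> "xmq" -> "xmq" -> "xmq"
  "zpubviejg" -> "zpbvjg" -> "gjvbpz" -> "dgsymw" -> "twiocm" -> "twcm" -> "twcm"
  "wqxxh" -> "wqxxh" -> "hxxqw" -> "euunt" -> "ukkdj" -> "kkdj" -> "kdj"
  "zdzqsennr" -> "zdzqsnnr" -> "rnnsqzdz" -> "okkpnwaw" -> "eaafdmqm" -> "fdmqm" -> "fdmqm"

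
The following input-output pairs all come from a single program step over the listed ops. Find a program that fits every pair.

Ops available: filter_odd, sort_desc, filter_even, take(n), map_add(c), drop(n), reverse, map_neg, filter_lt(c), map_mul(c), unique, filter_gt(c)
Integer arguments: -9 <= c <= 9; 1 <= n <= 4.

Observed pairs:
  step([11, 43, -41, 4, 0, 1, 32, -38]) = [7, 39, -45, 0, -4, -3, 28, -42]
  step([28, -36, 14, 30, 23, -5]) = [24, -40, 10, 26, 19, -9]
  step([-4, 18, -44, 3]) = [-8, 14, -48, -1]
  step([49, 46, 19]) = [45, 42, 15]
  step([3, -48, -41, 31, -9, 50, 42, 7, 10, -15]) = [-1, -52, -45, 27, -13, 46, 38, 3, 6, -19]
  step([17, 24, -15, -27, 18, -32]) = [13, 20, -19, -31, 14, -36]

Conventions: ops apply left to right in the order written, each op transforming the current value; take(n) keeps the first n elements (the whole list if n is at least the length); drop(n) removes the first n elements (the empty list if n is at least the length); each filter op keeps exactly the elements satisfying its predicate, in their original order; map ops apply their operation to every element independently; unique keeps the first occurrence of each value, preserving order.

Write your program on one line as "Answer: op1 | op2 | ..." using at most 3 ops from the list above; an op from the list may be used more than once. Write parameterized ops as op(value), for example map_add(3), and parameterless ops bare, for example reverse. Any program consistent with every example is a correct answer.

map_add(-2) | map_add(-2)

Check, running the answer program on each example:
  [11, 43, -41, 4, 0, 1, 32, -38] -> [9, 41, -43, 2, -2, -1, 30, -40] -> [7, 39, -45, 0, -4, -3, 28, -42]
  [28, -36, 14, 30, 23, -5] -> [26, -38, 12, 28, 21, -7] -> [24, -40, 10, 26, 19, -9]
  [-4, 18, -44, 3] -> [-6, 16, -46, 1] -> [-8, 14, -48, -1]
  [49, 46, 19] -> [47, 44, 17] -> [45, 42, 15]
  [3, -48, -41, 31, -9, 50, 42, 7, 10, -15] -> [1, -50, -43, 29, -11, 48, 40, 5, 8, -17] -> [-1, -52, -45, 27, -13, 46, 38, 3, 6, -19]
  [17, 24, -15, -27, 18, -32] -> [15, 22, -17, -29, 16, -34] -> [13, 20, -19, -31, 14, -36]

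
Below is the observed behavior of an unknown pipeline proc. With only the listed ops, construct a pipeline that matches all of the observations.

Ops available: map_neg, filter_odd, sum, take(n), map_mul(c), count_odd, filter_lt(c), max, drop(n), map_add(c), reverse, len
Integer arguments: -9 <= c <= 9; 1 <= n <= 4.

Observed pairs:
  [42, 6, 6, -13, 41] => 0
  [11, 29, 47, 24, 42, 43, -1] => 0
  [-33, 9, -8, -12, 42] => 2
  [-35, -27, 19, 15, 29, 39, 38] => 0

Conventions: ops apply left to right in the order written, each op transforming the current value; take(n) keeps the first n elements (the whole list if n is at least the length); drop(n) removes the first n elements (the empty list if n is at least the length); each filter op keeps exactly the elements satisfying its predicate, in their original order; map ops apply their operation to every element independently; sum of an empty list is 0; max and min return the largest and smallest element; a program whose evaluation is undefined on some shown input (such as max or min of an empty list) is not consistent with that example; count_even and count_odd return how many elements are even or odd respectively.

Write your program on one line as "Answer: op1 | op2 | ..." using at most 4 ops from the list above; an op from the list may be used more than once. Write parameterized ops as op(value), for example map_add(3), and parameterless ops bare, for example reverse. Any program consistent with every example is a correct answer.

map_add(7) | filter_lt(3) | count_odd

Check, running the answer program on each example:
  [42, 6, 6, -13, 41] -> [49, 13, 13, -6, 48] -> [-6] -> 0
  [11, 29, 47, 24, 42, 43, -1] -> [18, 36, 54, 31, 49, 50, 6] -> [] -> 0
  [-33, 9, -8, -12, 42] -> [-26, 16, -1, -5, 49] -> [-26, -1, -5] -> 2
  [-35, -27, 19, 15, 29, 39, 38] -> [-28, -20, 26, 22, 36, 46, 45] -> [-28, -20] -> 0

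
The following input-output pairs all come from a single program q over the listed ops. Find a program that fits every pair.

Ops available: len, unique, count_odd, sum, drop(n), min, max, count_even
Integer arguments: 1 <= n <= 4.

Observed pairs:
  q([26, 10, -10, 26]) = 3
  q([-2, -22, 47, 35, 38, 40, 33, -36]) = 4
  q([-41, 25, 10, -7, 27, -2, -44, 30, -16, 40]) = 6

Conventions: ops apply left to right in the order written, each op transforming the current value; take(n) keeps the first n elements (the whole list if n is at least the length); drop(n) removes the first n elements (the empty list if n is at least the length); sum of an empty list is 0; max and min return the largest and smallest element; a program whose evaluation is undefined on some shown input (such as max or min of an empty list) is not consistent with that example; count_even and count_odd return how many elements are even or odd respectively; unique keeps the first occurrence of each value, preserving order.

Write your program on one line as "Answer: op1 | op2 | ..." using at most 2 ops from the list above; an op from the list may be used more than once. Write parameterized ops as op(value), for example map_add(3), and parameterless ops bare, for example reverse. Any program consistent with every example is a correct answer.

drop(1) | count_even

Check, running the answer program on each example:
  [26, 10, -10, 26] -> [10, -10, 26] -> 3
  [-2, -22, 47, 35, 38, 40, 33, -36] -> [-22, 47, 35, 38, 40, 33, -36] -> 4
  [-41, 25, 10, -7, 27, -2, -44, 30, -16, 40] -> [25, 10, -7, 27, -2, -44, 30, -16, 40] -> 6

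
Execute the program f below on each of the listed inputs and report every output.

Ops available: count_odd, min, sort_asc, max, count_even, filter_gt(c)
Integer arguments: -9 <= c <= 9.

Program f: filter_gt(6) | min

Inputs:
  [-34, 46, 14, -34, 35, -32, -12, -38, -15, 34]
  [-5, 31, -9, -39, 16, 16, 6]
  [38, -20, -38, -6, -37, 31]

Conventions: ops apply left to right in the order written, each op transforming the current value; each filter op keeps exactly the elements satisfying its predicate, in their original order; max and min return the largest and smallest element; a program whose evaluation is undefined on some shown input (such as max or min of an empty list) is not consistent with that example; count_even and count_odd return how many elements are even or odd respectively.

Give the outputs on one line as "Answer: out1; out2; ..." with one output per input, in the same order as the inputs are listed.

14; 16; 31

Execution, op by op:
  [-34, 46, 14, -34, 35, -32, -12, -38, -15, 34] -> [46, 14, 35, 34] -> 14
  [-5, 31, -9, -39, 16, 16, 6] -> [31, 16, 16] -> 16
  [38, -20, -38, -6, -37, 31] -> [38, 31] -> 31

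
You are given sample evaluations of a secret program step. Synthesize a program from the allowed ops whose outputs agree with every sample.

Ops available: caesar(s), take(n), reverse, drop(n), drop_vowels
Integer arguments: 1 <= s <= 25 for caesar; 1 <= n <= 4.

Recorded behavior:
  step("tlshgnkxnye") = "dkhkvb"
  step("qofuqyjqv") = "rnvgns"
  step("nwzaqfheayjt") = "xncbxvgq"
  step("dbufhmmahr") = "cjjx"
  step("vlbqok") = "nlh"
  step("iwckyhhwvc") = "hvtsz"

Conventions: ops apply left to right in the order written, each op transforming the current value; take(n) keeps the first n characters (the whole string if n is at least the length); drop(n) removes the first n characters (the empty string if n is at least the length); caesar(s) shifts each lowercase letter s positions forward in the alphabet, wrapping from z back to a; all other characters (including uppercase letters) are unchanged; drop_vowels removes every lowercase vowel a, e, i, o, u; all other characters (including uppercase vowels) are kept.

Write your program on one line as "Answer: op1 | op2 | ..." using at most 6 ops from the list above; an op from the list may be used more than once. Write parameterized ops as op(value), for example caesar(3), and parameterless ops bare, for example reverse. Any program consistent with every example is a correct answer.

drop(2) | drop(1) | caesar(19) | caesar(4) | drop_vowels

Check, running the answer program on each example:
  "tlshgnkxnye" -> "shgnkxnye" -> "hgnkxnye" -> "azgdqgrx" -> "edkhukvb" -> "dkhkvb"
  "qofuqyjqv" -> "fuqyjqv" -> "uqyjqv" -> "njrcjo" -> "rnvgns" -> "rnvgns"
  "nwzaqfheayjt" -> "zaqfheayjt" -> "aqfheayjt" -> "tjyaxtrcm" -> "xncebxvgq" -> "xncbxvgq"
  "dbufhmmahr" -> "ufhmmahr" -> "fhmmahr" -> "yafftak" -> "cejjxeo" -> "cjjx"
  "vlbqok" -> "bqok" -> "qok" -> "jhd" -> "nlh" -> "nlh"
  "iwckyhhwvc" -> "ckyhhwvc" -> "kyhhwvc" -> "draapov" -> "hveetsz" -> "hvtsz"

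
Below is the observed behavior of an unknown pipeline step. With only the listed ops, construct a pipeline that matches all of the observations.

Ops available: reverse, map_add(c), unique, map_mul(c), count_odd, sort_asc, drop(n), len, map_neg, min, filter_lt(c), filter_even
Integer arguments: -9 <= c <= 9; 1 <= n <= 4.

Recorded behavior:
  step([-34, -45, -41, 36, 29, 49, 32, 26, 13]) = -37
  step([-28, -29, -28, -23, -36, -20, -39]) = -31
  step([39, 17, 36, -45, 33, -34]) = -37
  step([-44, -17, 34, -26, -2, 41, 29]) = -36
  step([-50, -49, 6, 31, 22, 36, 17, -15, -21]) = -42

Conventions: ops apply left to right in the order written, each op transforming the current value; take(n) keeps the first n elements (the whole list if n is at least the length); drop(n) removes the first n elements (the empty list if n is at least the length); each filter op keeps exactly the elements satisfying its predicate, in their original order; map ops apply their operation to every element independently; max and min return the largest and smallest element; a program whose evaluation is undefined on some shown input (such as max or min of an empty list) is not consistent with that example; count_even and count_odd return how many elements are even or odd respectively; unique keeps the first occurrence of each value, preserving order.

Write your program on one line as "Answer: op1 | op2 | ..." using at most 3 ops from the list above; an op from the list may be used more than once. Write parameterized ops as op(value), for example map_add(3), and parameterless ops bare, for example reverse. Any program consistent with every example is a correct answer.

map_add(8) | min

Check, running the answer program on each example:
  [-34, -45, -41, 36, 29, 49, 32, 26, 13] -> [-26, -37, -33, 44, 37, 57, 40, 34, 21] -> -37
  [-28, -29, -28, -23, -36, -20, -39] -> [-20, -21, -20, -15, -28, -12, -31] -> -31
  [39, 17, 36, -45, 33, -34] -> [47, 25, 44, -37, 41, -26] -> -37
  [-44, -17, 34, -26, -2, 41, 29] -> [-36, -9, 42, -18, 6, 49, 37] -> -36
  [-50, -49, 6, 31, 22, 36, 17, -15, -21] -> [-42, -41, 14, 39, 30, 44, 25, -7, -13] -> -42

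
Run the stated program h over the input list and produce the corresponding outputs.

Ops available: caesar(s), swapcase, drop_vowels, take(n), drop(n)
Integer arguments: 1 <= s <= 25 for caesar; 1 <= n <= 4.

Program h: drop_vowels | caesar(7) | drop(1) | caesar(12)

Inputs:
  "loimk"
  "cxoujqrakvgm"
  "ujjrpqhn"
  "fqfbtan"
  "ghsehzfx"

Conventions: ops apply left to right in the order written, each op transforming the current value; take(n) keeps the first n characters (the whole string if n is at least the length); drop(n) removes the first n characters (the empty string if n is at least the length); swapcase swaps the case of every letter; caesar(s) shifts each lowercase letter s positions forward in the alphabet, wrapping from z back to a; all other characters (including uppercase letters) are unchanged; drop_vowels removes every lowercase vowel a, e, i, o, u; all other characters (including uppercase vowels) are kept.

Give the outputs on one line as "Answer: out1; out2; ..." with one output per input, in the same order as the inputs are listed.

Execution, op by op:
  "loimk" -> "lmk" -> "str" -> "tr" -> "fd"
  "cxoujqrakvgm" -> "cxjqrkvgm" -> "jeqxyrcnt" -> "eqxyrcnt" -> "qcjkdozf"
  "ujjrpqhn" -> "jjrpqhn" -> "qqywxou" -> "qywxou" -> "ckijag"
  "fqfbtan" -> "fqfbtn" -> "mxmiau" -> "xmiau" -> "jyumg"
  "ghsehzfx" -> "ghshzfx" -> "nozogme" -> "ozogme" -> "alasyq"

"fd"; "qcjkdozf"; "ckijag"; "jyumg"; "alasyq"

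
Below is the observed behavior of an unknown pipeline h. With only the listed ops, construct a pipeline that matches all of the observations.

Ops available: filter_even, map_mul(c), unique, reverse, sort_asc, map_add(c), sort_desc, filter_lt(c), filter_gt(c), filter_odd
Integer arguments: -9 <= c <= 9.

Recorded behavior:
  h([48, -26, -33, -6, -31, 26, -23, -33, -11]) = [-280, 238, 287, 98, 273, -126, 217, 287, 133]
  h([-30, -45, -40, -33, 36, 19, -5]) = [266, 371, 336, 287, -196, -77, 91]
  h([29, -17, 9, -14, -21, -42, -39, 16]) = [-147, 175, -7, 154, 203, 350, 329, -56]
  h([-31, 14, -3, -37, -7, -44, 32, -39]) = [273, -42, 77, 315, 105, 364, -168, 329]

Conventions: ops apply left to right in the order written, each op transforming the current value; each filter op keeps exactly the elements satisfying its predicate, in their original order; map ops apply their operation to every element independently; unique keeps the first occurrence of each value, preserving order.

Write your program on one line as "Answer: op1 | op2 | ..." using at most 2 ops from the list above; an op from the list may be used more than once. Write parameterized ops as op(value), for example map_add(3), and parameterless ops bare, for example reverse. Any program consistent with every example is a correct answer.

map_add(-8) | map_mul(-7)

Check, running the answer program on each example:
  [48, -26, -33, -6, -31, 26, -23, -33, -11] -> [40, -34, -41, -14, -39, 18, -31, -41, -19] -> [-280, 238, 287, 98, 273, -126, 217, 287, 133]
  [-30, -45, -40, -33, 36, 19, -5] -> [-38, -53, -48, -41, 28, 11, -13] -> [266, 371, 336, 287, -196, -77, 91]
  [29, -17, 9, -14, -21, -42, -39, 16] -> [21, -25, 1, -22, -29, -50, -47, 8] -> [-147, 175, -7, 154, 203, 350, 329, -56]
  [-31, 14, -3, -37, -7, -44, 32, -39] -> [-39, 6, -11, -45, -15, -52, 24, -47] -> [273, -42, 77, 315, 105, 364, -168, 329]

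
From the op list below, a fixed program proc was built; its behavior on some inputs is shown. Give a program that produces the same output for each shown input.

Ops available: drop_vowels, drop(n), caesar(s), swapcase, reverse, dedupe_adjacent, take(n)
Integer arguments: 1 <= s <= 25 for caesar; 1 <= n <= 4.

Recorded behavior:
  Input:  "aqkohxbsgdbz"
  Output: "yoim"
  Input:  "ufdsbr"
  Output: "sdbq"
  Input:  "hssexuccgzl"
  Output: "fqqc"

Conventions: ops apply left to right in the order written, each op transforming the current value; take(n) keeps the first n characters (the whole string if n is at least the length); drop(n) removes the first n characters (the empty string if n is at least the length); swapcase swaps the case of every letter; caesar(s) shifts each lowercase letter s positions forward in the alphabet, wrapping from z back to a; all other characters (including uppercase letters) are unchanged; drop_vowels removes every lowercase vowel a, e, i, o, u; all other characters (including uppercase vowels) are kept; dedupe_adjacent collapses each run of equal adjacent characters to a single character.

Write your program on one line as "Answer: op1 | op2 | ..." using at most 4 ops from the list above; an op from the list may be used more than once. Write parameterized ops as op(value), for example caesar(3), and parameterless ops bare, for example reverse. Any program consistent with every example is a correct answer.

caesar(13) | take(4) | caesar(11)

Check, running the answer program on each example:
  "aqkohxbsgdbz" -> "ndxbukoftqom" -> "ndxb" -> "yoim"
  "ufdsbr" -> "hsqfoe" -> "hsqf" -> "sdbq"
  "hssexuccgzl" -> "uffrkhpptmy" -> "uffr" -> "fqqc"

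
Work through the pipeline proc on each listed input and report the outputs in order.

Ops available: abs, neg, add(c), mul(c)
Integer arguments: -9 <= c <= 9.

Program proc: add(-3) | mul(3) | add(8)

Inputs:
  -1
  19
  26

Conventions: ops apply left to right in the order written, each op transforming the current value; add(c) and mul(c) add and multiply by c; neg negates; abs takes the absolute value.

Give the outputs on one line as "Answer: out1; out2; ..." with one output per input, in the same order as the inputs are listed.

-4; 56; 77

Execution, op by op:
  -1 -> -4 -> -12 -> -4
  19 -> 16 -> 48 -> 56
  26 -> 23 -> 69 -> 77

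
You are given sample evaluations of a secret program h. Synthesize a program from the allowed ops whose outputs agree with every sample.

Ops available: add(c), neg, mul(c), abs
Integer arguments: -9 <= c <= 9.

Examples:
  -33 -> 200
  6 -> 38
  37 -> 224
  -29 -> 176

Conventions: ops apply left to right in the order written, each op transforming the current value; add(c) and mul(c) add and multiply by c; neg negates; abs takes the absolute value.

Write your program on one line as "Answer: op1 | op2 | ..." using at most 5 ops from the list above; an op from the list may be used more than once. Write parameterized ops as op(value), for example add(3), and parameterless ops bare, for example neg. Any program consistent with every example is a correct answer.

neg | abs | mul(6) | add(2)

Check, running the answer program on each example:
  -33 -> 33 -> 33 -> 198 -> 200
  6 -> -6 -> 6 -> 36 -> 38
  37 -> -37 -> 37 -> 222 -> 224
  -29 -> 29 -> 29 -> 174 -> 176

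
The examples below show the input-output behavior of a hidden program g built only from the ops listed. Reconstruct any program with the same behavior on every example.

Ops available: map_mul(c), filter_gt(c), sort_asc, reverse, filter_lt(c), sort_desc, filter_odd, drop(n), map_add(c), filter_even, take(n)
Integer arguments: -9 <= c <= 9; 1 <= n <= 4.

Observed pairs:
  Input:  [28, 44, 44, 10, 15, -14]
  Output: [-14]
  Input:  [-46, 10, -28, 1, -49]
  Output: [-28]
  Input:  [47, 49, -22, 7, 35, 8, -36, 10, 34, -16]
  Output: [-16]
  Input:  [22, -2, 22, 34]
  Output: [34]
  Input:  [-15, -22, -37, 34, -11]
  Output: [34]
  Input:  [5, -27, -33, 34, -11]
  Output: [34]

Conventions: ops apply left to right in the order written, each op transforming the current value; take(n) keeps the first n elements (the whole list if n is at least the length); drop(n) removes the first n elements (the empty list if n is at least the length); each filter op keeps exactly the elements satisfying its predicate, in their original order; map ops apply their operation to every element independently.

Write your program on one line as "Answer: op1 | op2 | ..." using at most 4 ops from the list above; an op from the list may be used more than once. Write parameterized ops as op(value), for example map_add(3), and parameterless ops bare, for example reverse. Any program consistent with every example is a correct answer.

filter_even | reverse | take(1)

Check, running the answer program on each example:
  [28, 44, 44, 10, 15, -14] -> [28, 44, 44, 10, -14] -> [-14, 10, 44, 44, 28] -> [-14]
  [-46, 10, -28, 1, -49] -> [-46, 10, -28] -> [-28, 10, -46] -> [-28]
  [47, 49, -22, 7, 35, 8, -36, 10, 34, -16] -> [-22, 8, -36, 10, 34, -16] -> [-16, 34, 10, -36, 8, -22] -> [-16]
  [22, -2, 22, 34] -> [22, -2, 22, 34] -> [34, 22, -2, 22] -> [34]
  [-15, -22, -37, 34, -11] -> [-22, 34] -> [34, -22] -> [34]
  [5, -27, -33, 34, -11] -> [34] -> [34] -> [34]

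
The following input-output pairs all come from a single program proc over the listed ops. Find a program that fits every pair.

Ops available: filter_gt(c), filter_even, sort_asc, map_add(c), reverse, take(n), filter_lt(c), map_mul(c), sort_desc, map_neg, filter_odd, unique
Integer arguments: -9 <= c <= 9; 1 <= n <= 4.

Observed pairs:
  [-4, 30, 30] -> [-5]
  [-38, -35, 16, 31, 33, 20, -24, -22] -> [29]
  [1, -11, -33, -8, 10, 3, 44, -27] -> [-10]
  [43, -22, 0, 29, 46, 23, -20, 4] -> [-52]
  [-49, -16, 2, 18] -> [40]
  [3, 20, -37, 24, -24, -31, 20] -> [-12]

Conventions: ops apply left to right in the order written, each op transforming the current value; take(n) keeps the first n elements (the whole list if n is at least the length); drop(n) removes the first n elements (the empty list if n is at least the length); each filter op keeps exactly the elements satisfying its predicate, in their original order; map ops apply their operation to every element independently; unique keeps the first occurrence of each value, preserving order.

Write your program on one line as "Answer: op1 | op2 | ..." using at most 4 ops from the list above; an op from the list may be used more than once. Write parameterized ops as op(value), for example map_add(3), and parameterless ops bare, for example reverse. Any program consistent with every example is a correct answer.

take(1) | map_neg | map_add(-9)

Check, running the answer program on each example:
  [-4, 30, 30] -> [-4] -> [4] -> [-5]
  [-38, -35, 16, 31, 33, 20, -24, -22] -> [-38] -> [38] -> [29]
  [1, -11, -33, -8, 10, 3, 44, -27] -> [1] -> [-1] -> [-10]
  [43, -22, 0, 29, 46, 23, -20, 4] -> [43] -> [-43] -> [-52]
  [-49, -16, 2, 18] -> [-49] -> [49] -> [40]
  [3, 20, -37, 24, -24, -31, 20] -> [3] -> [-3] -> [-12]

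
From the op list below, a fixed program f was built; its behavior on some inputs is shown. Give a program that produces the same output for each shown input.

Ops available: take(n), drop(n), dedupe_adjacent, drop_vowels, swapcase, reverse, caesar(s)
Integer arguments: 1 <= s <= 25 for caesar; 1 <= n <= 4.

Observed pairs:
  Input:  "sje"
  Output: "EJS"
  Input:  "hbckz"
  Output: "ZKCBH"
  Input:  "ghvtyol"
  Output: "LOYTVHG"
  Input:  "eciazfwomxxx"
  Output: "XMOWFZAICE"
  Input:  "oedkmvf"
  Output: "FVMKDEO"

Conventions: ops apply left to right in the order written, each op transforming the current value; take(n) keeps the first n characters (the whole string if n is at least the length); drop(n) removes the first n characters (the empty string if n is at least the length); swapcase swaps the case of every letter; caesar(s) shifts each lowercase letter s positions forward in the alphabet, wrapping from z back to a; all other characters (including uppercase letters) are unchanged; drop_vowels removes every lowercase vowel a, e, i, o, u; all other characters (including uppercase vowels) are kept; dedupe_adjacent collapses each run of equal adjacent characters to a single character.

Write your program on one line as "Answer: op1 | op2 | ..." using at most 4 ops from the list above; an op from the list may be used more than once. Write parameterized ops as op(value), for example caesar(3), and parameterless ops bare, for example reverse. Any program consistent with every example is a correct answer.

dedupe_adjacent | swapcase | reverse

Check, running the answer program on each example:
  "sje" -> "sje" -> "SJE" -> "EJS"
  "hbckz" -> "hbckz" -> "HBCKZ" -> "ZKCBH"
  "ghvtyol" -> "ghvtyol" -> "GHVTYOL" -> "LOYTVHG"
  "eciazfwomxxx" -> "eciazfwomx" -> "ECIAZFWOMX" -> "XMOWFZAICE"
  "oedkmvf" -> "oedkmvf" -> "OEDKMVF" -> "FVMKDEO"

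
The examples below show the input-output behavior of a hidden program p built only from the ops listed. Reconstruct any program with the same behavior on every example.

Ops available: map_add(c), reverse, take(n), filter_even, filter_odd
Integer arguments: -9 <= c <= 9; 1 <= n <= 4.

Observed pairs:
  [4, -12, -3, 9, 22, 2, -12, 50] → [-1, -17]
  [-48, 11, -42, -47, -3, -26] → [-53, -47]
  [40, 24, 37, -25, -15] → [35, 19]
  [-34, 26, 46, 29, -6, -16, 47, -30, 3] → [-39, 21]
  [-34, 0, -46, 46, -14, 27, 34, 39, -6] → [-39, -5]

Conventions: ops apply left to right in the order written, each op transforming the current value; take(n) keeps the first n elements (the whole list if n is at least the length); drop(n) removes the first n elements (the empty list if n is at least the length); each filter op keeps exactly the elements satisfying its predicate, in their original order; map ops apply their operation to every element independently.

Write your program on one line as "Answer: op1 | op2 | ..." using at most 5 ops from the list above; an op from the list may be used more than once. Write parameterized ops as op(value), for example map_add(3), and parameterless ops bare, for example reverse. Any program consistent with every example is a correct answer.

map_add(-5) | filter_odd | take(4) | take(3) | take(2)

Check, running the answer program on each example:
  [4, -12, -3, 9, 22, 2, -12, 50] -> [-1, -17, -8, 4, 17, -3, -17, 45] -> [-1, -17, 17, -3, -17, 45] -> [-1, -17, 17, -3] -> [-1, -17, 17] -> [-1, -17]
  [-48, 11, -42, -47, -3, -26] -> [-53, 6, -47, -52, -8, -31] -> [-53, -47, -31] -> [-53, -47, -31] -> [-53, -47, -31] -> [-53, -47]
  [40, 24, 37, -25, -15] -> [35, 19, 32, -30, -20] -> [35, 19] -> [35, 19] -> [35, 19] -> [35, 19]
  [-34, 26, 46, 29, -6, -16, 47, -30, 3] -> [-39, 21, 41, 24, -11, -21, 42, -35, -2] -> [-39, 21, 41, -11, -21, -35] -> [-39, 21, 41, -11] -> [-39, 21, 41] -> [-39, 21]
  [-34, 0, -46, 46, -14, 27, 34, 39, -6] -> [-39, -5, -51, 41, -19, 22, 29, 34, -11] -> [-39, -5, -51, 41, -19, 29, -11] -> [-39, -5, -51, 41] -> [-39, -5, -51] -> [-39, -5]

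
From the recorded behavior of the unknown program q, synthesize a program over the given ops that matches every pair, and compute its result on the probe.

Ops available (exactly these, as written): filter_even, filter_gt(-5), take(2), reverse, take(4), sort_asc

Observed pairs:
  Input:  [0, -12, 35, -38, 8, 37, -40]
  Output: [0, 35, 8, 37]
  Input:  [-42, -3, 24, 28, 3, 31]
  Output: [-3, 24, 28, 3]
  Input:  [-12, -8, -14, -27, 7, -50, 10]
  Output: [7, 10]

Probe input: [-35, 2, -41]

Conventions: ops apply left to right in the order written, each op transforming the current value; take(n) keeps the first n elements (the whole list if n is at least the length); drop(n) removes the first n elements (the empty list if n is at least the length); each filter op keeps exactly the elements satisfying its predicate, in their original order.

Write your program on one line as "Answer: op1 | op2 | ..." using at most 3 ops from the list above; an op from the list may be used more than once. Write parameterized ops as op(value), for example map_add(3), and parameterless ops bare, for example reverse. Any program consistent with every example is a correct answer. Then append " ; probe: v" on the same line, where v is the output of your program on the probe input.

filter_gt(-5) | take(4) ; probe: [2]

Check, running the answer program on each example:
  [0, -12, 35, -38, 8, 37, -40] -> [0, 35, 8, 37] -> [0, 35, 8, 37]
  [-42, -3, 24, 28, 3, 31] -> [-3, 24, 28, 3, 31] -> [-3, 24, 28, 3]
  [-12, -8, -14, -27, 7, -50, 10] -> [7, 10] -> [7, 10]
  probe: [-35, 2, -41] -> [2] -> [2]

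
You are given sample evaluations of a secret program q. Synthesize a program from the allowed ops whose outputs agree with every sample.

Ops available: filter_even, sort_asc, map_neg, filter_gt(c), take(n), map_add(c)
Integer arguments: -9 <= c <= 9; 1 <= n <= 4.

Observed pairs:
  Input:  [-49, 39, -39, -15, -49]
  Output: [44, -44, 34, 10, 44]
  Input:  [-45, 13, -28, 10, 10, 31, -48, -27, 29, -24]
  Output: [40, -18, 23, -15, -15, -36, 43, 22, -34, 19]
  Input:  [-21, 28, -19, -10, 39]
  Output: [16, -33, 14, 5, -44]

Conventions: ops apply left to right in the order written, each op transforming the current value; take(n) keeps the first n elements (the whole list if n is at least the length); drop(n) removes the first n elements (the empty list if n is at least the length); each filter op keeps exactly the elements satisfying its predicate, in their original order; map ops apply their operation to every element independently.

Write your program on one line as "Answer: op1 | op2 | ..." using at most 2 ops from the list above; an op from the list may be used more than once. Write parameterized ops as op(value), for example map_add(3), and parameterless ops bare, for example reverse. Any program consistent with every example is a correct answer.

map_add(5) | map_neg

Check, running the answer program on each example:
  [-49, 39, -39, -15, -49] -> [-44, 44, -34, -10, -44] -> [44, -44, 34, 10, 44]
  [-45, 13, -28, 10, 10, 31, -48, -27, 29, -24] -> [-40, 18, -23, 15, 15, 36, -43, -22, 34, -19] -> [40, -18, 23, -15, -15, -36, 43, 22, -34, 19]
  [-21, 28, -19, -10, 39] -> [-16, 33, -14, -5, 44] -> [16, -33, 14, 5, -44]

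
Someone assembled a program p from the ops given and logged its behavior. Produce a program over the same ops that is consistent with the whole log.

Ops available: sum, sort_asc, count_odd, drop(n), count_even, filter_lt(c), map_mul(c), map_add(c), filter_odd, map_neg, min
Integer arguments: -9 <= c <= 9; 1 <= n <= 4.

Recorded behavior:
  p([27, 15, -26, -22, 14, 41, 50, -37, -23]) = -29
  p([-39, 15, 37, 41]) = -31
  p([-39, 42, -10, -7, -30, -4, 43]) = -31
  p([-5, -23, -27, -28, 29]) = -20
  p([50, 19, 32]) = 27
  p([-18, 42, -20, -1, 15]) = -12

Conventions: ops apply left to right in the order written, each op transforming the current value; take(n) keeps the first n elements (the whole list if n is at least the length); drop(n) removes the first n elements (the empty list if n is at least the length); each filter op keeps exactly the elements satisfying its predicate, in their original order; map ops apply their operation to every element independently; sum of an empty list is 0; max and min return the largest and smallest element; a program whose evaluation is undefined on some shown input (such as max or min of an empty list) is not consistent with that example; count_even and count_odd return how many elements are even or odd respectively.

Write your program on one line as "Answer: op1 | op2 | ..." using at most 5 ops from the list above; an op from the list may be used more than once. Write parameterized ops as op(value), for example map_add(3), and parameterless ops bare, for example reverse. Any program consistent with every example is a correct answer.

map_neg | map_add(-8) | map_neg | min

Check, running the answer program on each example:
  [27, 15, -26, -22, 14, 41, 50, -37, -23] -> [-27, -15, 26, 22, -14, -41, -50, 37, 23] -> [-35, -23, 18, 14, -22, -49, -58, 29, 15] -> [35, 23, -18, -14, 22, 49, 58, -29, -15] -> -29
  [-39, 15, 37, 41] -> [39, -15, -37, -41] -> [31, -23, -45, -49] -> [-31, 23, 45, 49] -> -31
  [-39, 42, -10, -7, -30, -4, 43] -> [39, -42, 10, 7, 30, 4, -43] -> [31, -50, 2, -1, 22, -4, -51] -> [-31, 50, -2, 1, -22, 4, 51] -> -31
  [-5, -23, -27, -28, 29] -> [5, 23, 27, 28, -29] -> [-3, 15, 19, 20, -37] -> [3, -15, -19, -20, 37] -> -20
  [50, 19, 32] -> [-50, -19, -32] -> [-58, -27, -40] -> [58, 27, 40] -> 27
  [-18, 42, -20, -1, 15] -> [18, -42, 20, 1, -15] -> [10, -50, 12, -7, -23] -> [-10, 50, -12, 7, 23] -> -12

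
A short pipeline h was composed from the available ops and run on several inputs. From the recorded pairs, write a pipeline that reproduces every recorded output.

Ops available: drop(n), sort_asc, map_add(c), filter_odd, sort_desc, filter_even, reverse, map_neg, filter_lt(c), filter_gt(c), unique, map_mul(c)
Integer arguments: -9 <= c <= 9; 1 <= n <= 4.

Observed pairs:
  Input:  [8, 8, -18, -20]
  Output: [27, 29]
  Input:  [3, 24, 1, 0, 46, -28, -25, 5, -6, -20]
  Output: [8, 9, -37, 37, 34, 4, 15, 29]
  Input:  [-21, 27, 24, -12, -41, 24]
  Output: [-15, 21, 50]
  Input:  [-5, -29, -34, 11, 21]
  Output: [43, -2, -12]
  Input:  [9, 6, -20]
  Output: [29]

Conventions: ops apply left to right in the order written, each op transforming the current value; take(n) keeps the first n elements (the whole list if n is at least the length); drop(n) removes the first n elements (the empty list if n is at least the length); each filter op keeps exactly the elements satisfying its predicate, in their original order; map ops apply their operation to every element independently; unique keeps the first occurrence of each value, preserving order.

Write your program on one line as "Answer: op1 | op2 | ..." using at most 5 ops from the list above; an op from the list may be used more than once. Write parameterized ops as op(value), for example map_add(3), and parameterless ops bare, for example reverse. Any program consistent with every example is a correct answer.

drop(2) | map_add(-9) | map_neg | unique

Check, running the answer program on each example:
  [8, 8, -18, -20] -> [-18, -20] -> [-27, -29] -> [27, 29] -> [27, 29]
  [3, 24, 1, 0, 46, -28, -25, 5, -6, -20] -> [1, 0, 46, -28, -25, 5, -6, -20] -> [-8, -9, 37, -37, -34, -4, -15, -29] -> [8, 9, -37, 37, 34, 4, 15, 29] -> [8, 9, -37, 37, 34, 4, 15, 29]
  [-21, 27, 24, -12, -41, 24] -> [24, -12, -41, 24] -> [15, -21, -50, 15] -> [-15, 21, 50, -15] -> [-15, 21, 50]
  [-5, -29, -34, 11, 21] -> [-34, 11, 21] -> [-43, 2, 12] -> [43, -2, -12] -> [43, -2, -12]
  [9, 6, -20] -> [-20] -> [-29] -> [29] -> [29]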